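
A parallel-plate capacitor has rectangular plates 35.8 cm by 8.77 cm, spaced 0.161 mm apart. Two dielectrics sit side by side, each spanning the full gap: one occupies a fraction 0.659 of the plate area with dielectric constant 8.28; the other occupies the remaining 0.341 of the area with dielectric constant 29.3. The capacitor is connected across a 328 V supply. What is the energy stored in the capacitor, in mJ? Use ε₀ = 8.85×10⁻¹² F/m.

A = 35.8 × 8.77 cm² = 3.14×10⁻² m².
Side-by-side slabs ⇒ two capacitors in parallel, each spanning the full gap.
C₁ = κ₁ε₀A₁/d = 8.28 × 8.85×10⁻¹² × 2.07×10⁻² / 1.61×10⁻⁴ = 9.42×10⁻⁹ F.
C₂ = κ₂ε₀A₂/d = 29.3 × 8.85×10⁻¹² × 1.07×10⁻² / 1.61×10⁻⁴ = 1.72×10⁻⁸ F.
C = C₁ + C₂ = 2.67×10⁻⁸ F.
U = ½CV² = ½ × 2.67×10⁻⁸ × (328)² = 1.43×10⁻³ J.

U ≈ 1.43 mJ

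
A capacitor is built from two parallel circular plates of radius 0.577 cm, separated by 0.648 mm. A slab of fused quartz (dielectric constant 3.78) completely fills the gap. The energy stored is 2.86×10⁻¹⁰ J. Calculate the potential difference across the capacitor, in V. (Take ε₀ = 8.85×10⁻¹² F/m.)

A = π(0.577 cm)² = 1.05×10⁻⁴ m².
C = κε₀A/d = 3.78 × 8.85×10⁻¹² × 1.05×10⁻⁴ / 6.48×10⁻⁴ = 5.40×10⁻¹² F.
V = √(2U/C) = √(2 × 2.86×10⁻¹⁰ / 5.40×10⁻¹²) = 10.3 V.

V ≈ 10.3 V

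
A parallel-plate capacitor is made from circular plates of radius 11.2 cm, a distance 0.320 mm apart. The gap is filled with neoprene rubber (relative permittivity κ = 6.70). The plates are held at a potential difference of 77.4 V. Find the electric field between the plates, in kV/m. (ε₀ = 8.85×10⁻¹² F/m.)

242 kV/m

E = V/d = 77.4 / 3.20×10⁻⁴ = 2.42×10⁵ V/m.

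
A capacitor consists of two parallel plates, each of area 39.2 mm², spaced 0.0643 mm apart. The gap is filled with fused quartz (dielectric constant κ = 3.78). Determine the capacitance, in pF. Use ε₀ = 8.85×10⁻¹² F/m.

A = 39.2 mm² = 3.92×10⁻⁵ m².
C = κε₀A/d = 3.78 × 8.85×10⁻¹² × 3.92×10⁻⁵ / 6.43×10⁻⁵ = 2.04×10⁻¹¹ F.

20.4 pF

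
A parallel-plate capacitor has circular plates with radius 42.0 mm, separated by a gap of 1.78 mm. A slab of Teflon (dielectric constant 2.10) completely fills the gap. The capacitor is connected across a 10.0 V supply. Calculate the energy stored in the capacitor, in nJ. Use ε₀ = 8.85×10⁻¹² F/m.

U ≈ 2.89 nJ

A = π(42.0 mm)² = 5.54×10⁻³ m².
C = κε₀A/d = 2.10 × 8.85×10⁻¹² × 5.54×10⁻³ / 1.78×10⁻³ = 5.79×10⁻¹¹ F.
U = ½CV² = ½ × 5.79×10⁻¹¹ × (10.0)² = 2.89×10⁻⁹ J.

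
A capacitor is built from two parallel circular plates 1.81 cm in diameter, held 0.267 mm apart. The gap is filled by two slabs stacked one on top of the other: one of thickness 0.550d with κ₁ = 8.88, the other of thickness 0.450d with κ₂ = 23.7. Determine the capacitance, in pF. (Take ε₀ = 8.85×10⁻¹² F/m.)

A = π(1.81/2 cm)² = 2.57×10⁻⁴ m².
Stacked slabs ⇒ two capacitors in series, each with the full plate area.
C₁ = κ₁ε₀A/d₁ = 8.88 × 8.85×10⁻¹² × 2.57×10⁻⁴ / 1.47×10⁻⁴ = 1.38×10⁻¹⁰ F.
C₂ = κ₂ε₀A/d₂ = 23.7 × 8.85×10⁻¹² × 2.57×10⁻⁴ / 1.20×10⁻⁴ = 4.49×10⁻¹⁰ F.
C = (1/C₁ + 1/C₂)⁻¹ = 1.05×10⁻¹⁰ F.

105 pF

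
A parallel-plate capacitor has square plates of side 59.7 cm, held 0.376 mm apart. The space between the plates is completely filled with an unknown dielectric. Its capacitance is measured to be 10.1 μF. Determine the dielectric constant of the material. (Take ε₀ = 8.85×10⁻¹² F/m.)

A = (59.7 cm)² = 0.356 m².
κ = Cd/(ε₀A) = 1.01×10⁻⁵ × 3.76×10⁻⁴ / (8.85×10⁻¹² × 0.356) = 1204.

1204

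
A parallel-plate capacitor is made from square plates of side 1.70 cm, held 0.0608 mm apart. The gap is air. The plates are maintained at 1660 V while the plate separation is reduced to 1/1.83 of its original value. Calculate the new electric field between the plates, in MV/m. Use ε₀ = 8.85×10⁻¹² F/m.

E ≈ 50.0 MV/m

A = (1.70 cm)² = 2.89×10⁻⁴ m².
Initially C₁ = ε₀A/d = 8.85×10⁻¹² × 2.89×10⁻⁴ / 6.08×10⁻⁵ = 4.21×10⁻¹¹ F.
E₁ = 2.73×10⁷ V/m.
Battery connected ⇒ V is held fixed. E = V/d, so E₂/E₁ = d₁/d₂ = 1.83.
E₂ = 1.83 × 2.73×10⁷ = 5.00×10⁷ V/m.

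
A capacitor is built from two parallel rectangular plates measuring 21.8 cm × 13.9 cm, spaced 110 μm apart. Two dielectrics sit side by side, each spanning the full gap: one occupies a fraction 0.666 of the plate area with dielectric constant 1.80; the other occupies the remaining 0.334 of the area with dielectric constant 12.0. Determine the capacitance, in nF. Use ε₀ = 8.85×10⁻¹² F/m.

12.7 nF

A = 21.8 × 13.9 cm² = 3.03×10⁻² m².
Side-by-side slabs ⇒ two capacitors in parallel, each spanning the full gap.
C₁ = κ₁ε₀A₁/d = 1.80 × 8.85×10⁻¹² × 2.02×10⁻² / 1.10×10⁻⁴ = 2.92×10⁻⁹ F.
C₂ = κ₂ε₀A₂/d = 12.0 × 8.85×10⁻¹² × 1.01×10⁻² / 1.10×10⁻⁴ = 9.77×10⁻⁹ F.
C = C₁ + C₂ = 1.27×10⁻⁸ F.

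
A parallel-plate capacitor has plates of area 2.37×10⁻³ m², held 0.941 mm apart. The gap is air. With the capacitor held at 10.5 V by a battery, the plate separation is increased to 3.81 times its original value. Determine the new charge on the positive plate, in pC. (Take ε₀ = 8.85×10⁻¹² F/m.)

Q ≈ 61.4 pC

Initially C₁ = ε₀A/d = 8.85×10⁻¹² × 2.37×10⁻³ / 9.41×10⁻⁴ = 2.23×10⁻¹¹ F.
Q₁ = 2.34×10⁻¹⁰ C.
Battery connected ⇒ V is held fixed. C₂ = 0.262 C₁ and Q = CV, so Q₂/Q₁ = C₂/C₁ = 0.262.
Q₂ = 0.262 × 2.34×10⁻¹⁰ = 6.14×10⁻¹¹ C.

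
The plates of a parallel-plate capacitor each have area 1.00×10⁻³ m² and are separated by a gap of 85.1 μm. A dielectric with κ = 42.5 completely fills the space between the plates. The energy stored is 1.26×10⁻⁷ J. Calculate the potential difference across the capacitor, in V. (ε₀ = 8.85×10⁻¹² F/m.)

7.55 V

C = κε₀A/d = 42.5 × 8.85×10⁻¹² × 1.00×10⁻³ / 8.51×10⁻⁵ = 4.42×10⁻⁹ F.
V = √(2U/C) = √(2 × 1.26×10⁻⁷ / 4.42×10⁻⁹) = 7.55 V.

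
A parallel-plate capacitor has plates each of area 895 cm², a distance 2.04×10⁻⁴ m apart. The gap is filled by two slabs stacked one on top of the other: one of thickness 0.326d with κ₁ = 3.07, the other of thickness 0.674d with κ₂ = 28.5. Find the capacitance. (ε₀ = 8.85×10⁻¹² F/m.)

29.9 nF

A = 895 cm² = 8.95×10⁻² m².
Stacked slabs ⇒ two capacitors in series, each with the full plate area.
C₁ = κ₁ε₀A/d₁ = 3.07 × 8.85×10⁻¹² × 8.95×10⁻² / 6.65×10⁻⁵ = 3.66×10⁻⁸ F.
C₂ = κ₂ε₀A/d₂ = 28.5 × 8.85×10⁻¹² × 8.95×10⁻² / 1.37×10⁻⁴ = 1.64×10⁻⁷ F.
C = (1/C₁ + 1/C₂)⁻¹ = 2.99×10⁻⁸ F.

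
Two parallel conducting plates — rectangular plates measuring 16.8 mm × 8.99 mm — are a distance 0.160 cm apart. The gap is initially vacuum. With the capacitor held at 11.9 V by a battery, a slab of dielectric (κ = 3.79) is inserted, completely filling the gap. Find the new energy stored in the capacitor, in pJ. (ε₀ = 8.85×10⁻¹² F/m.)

A = 16.8 × 8.99 mm² = 1.51×10⁻⁴ m².
Initially C₁ = ε₀A/d = 8.85×10⁻¹² × 1.51×10⁻⁴ / 1.60×10⁻³ = 8.35×10⁻¹³ F.
U₁ = 5.92×10⁻¹¹ J.
Battery connected ⇒ V is held fixed. C₂ = 3.79 C₁ and U = ½CV², so U₂/U₁ = C₂/C₁ = 3.79.
U₂ = 3.79 × 5.92×10⁻¹¹ = 2.24×10⁻¹⁰ J.

224 pJ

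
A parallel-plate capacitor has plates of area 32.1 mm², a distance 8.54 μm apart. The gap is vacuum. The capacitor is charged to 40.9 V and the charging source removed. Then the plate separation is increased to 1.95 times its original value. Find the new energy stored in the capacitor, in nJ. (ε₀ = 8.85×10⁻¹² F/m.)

A = 32.1 mm² = 3.21×10⁻⁵ m².
Initially C₁ = ε₀A/d = 8.85×10⁻¹² × 3.21×10⁻⁵ / 8.54×10⁻⁶ = 3.33×10⁻¹¹ F.
U₁ = 2.78×10⁻⁸ J.
Isolated ⇒ Q is held fixed. C₂ = 0.513 C₁ and U = Q²/(2C), so U₂/U₁ = C₁/C₂ = 1.95.
U₂ = 1.95 × 2.78×10⁻⁸ = 5.43×10⁻⁸ J.

U ≈ 54.3 nJ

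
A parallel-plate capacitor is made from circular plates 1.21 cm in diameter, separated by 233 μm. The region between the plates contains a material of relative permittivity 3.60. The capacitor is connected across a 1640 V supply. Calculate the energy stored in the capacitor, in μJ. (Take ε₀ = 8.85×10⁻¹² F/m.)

A = π(1.21/2 cm)² = 1.15×10⁻⁴ m².
C = κε₀A/d = 3.60 × 8.85×10⁻¹² × 1.15×10⁻⁴ / 2.33×10⁻⁴ = 1.57×10⁻¹¹ F.
U = ½CV² = ½ × 1.57×10⁻¹¹ × (1640)² = 2.11×10⁻⁵ J.

21.1 μJ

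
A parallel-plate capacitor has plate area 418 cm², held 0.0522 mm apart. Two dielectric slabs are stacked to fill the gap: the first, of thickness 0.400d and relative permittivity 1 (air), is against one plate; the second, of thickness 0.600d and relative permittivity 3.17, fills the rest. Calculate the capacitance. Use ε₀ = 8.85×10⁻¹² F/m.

C ≈ 12.0 nF

A = 418 cm² = 4.18×10⁻² m².
Stacked slabs ⇒ two capacitors in series, each with the full plate area.
C₁ = κ₁ε₀A/d₁ = 1.00 × 8.85×10⁻¹² × 4.18×10⁻² / 2.09×10⁻⁵ = 1.77×10⁻⁸ F.
C₂ = κ₂ε₀A/d₂ = 3.17 × 8.85×10⁻¹² × 4.18×10⁻² / 3.13×10⁻⁵ = 3.74×10⁻⁸ F.
C = (1/C₁ + 1/C₂)⁻¹ = 1.20×10⁻⁸ F.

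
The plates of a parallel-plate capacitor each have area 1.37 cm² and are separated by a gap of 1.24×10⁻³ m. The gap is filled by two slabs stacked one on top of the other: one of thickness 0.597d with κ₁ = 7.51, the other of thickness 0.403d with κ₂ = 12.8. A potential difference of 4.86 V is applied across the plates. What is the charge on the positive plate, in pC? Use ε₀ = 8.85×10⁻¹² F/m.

A = 1.37 cm² = 1.37×10⁻⁴ m².
Stacked slabs ⇒ two capacitors in series, each with the full plate area.
C₁ = κ₁ε₀A/d₁ = 7.51 × 8.85×10⁻¹² × 1.37×10⁻⁴ / 7.40×10⁻⁴ = 1.23×10⁻¹¹ F.
C₂ = κ₂ε₀A/d₂ = 12.8 × 8.85×10⁻¹² × 1.37×10⁻⁴ / 5.00×10⁻⁴ = 3.11×10⁻¹¹ F.
C = (1/C₁ + 1/C₂)⁻¹ = 8.81×10⁻¹² F.
Q = CV = 8.81×10⁻¹² × 4.86 = 4.28×10⁻¹¹ C.

42.8 pC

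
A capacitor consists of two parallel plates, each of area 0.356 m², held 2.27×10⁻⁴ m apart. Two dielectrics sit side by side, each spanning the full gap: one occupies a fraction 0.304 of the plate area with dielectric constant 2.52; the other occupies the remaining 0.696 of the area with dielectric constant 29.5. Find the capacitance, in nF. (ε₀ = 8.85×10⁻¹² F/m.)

C ≈ 296 nF

Side-by-side slabs ⇒ two capacitors in parallel, each spanning the full gap.
C₁ = κ₁ε₀A₁/d = 2.52 × 8.85×10⁻¹² × 0.108 / 2.27×10⁻⁴ = 1.06×10⁻⁸ F.
C₂ = κ₂ε₀A₂/d = 29.5 × 8.85×10⁻¹² × 0.248 / 2.27×10⁻⁴ = 2.85×10⁻⁷ F.
C = C₁ + C₂ = 2.96×10⁻⁷ F.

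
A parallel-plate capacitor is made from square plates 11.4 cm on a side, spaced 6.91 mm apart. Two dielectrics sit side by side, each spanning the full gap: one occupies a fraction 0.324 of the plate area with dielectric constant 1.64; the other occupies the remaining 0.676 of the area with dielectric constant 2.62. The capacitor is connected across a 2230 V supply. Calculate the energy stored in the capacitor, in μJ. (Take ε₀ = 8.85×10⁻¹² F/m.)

A = (11.4 cm)² = 1.30×10⁻² m².
Side-by-side slabs ⇒ two capacitors in parallel, each spanning the full gap.
C₁ = κ₁ε₀A₁/d = 1.64 × 8.85×10⁻¹² × 4.21×10⁻³ / 6.91×10⁻³ = 8.84×10⁻¹² F.
C₂ = κ₂ε₀A₂/d = 2.62 × 8.85×10⁻¹² × 8.79×10⁻³ / 6.91×10⁻³ = 2.95×10⁻¹¹ F.
C = C₁ + C₂ = 3.83×10⁻¹¹ F.
U = ½CV² = ½ × 3.83×10⁻¹¹ × (2230)² = 9.53×10⁻⁵ J.

U ≈ 95.3 μJ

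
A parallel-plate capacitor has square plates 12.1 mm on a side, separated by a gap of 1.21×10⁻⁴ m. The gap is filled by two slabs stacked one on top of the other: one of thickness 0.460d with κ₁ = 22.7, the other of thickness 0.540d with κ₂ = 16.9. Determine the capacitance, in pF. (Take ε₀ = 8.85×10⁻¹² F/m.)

205 pF

A = (12.1 mm)² = 1.46×10⁻⁴ m².
Stacked slabs ⇒ two capacitors in series, each with the full plate area.
C₁ = κ₁ε₀A/d₁ = 22.7 × 8.85×10⁻¹² × 1.46×10⁻⁴ / 5.57×10⁻⁵ = 5.28×10⁻¹⁰ F.
C₂ = κ₂ε₀A/d₂ = 16.9 × 8.85×10⁻¹² × 1.46×10⁻⁴ / 6.53×10⁻⁵ = 3.35×10⁻¹⁰ F.
C = (1/C₁ + 1/C₂)⁻¹ = 2.05×10⁻¹⁰ F.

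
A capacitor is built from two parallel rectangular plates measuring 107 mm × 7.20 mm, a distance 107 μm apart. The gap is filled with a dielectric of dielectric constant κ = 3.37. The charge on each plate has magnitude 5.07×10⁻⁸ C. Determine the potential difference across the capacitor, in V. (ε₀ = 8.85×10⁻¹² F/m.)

A = 107 × 7.20 mm² = 7.70×10⁻⁴ m².
C = κε₀A/d = 3.37 × 8.85×10⁻¹² × 7.70×10⁻⁴ / 1.07×10⁻⁴ = 2.15×10⁻¹⁰ F.
V = Q/C = 5.07×10⁻⁸ / 2.15×10⁻¹⁰ = 2.36×10² V.

V ≈ 236 V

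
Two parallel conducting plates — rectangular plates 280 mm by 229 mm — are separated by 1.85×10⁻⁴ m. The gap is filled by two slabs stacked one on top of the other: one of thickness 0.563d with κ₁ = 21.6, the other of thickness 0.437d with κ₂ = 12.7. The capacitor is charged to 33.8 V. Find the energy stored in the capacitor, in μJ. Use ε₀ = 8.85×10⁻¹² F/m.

29.0 μJ

A = 280 × 229 mm² = 6.41×10⁻² m².
Stacked slabs ⇒ two capacitors in series, each with the full plate area.
C₁ = κ₁ε₀A/d₁ = 21.6 × 8.85×10⁻¹² × 6.41×10⁻² / 1.04×10⁻⁴ = 1.18×10⁻⁷ F.
C₂ = κ₂ε₀A/d₂ = 12.7 × 8.85×10⁻¹² × 6.41×10⁻² / 8.08×10⁻⁵ = 8.91×10⁻⁸ F.
C = (1/C₁ + 1/C₂)⁻¹ = 5.07×10⁻⁸ F.
U = ½CV² = ½ × 5.07×10⁻⁸ × (33.8)² = 2.90×10⁻⁵ J.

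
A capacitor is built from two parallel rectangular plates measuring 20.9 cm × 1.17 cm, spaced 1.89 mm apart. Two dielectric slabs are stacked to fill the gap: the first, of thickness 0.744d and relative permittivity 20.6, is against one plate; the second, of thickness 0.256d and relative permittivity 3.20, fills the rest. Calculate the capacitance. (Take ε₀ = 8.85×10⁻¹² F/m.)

A = 20.9 × 1.17 cm² = 2.45×10⁻³ m².
Stacked slabs ⇒ two capacitors in series, each with the full plate area.
C₁ = κ₁ε₀A/d₁ = 20.6 × 8.85×10⁻¹² × 2.45×10⁻³ / 1.41×10⁻³ = 3.17×10⁻¹⁰ F.
C₂ = κ₂ε₀A/d₂ = 3.20 × 8.85×10⁻¹² × 2.45×10⁻³ / 4.84×10⁻⁴ = 1.43×10⁻¹⁰ F.
C = (1/C₁ + 1/C₂)⁻¹ = 9.86×10⁻¹¹ F.

C ≈ 98.6 pF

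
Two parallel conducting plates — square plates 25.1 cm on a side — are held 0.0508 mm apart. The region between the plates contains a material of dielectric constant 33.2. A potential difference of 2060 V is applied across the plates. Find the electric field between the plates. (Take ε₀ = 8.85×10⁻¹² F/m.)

E = V/d = 2060 / 5.08×10⁻⁵ = 4.06×10⁷ V/m.

40.6 MV/m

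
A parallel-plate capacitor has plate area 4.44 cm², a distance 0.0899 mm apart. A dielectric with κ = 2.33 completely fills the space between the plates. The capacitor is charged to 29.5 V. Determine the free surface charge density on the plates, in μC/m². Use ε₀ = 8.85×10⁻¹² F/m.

A = 4.44 cm² = 4.44×10⁻⁴ m².
C = κε₀A/d = 2.33 × 8.85×10⁻¹² × 4.44×10⁻⁴ / 8.99×10⁻⁵ = 1.02×10⁻¹⁰ F.
σ = Q/A = CV/A = 1.02×10⁻¹⁰ × 29.5 / 4.44×10⁻⁴ = 6.77×10⁻⁶ C/m².

σ ≈ 6.77 μC/m²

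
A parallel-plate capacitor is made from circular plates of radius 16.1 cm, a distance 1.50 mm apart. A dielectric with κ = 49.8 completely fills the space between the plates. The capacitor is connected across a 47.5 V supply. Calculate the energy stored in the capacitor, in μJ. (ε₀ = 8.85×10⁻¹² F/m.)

A = π(16.1 cm)² = 8.14×10⁻² m².
C = κε₀A/d = 49.8 × 8.85×10⁻¹² × 8.14×10⁻² / 1.50×10⁻³ = 2.39×10⁻⁸ F.
U = ½CV² = ½ × 2.39×10⁻⁸ × (47.5)² = 2.70×10⁻⁵ J.

27.0 μJ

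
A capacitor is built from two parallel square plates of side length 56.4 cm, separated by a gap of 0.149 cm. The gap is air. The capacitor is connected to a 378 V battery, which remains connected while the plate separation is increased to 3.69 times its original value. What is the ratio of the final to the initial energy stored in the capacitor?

0.271

Battery connected ⇒ V is held fixed.
C₂ = 0.271 C₁ and U = ½CV², so U₂/U₁ = C₂/C₁ = 0.271.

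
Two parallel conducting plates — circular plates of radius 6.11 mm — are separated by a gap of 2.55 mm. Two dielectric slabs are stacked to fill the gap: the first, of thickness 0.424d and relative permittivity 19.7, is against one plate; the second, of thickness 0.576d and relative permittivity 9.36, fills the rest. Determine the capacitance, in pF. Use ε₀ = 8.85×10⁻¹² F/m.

C ≈ 4.90 pF

A = π(6.11 mm)² = 1.17×10⁻⁴ m².
Stacked slabs ⇒ two capacitors in series, each with the full plate area.
C₁ = κ₁ε₀A/d₁ = 19.7 × 8.85×10⁻¹² × 1.17×10⁻⁴ / 1.08×10⁻³ = 1.89×10⁻¹¹ F.
C₂ = κ₂ε₀A/d₂ = 9.36 × 8.85×10⁻¹² × 1.17×10⁻⁴ / 1.47×10⁻³ = 6.61×10⁻¹² F.
C = (1/C₁ + 1/C₂)⁻¹ = 4.90×10⁻¹² F.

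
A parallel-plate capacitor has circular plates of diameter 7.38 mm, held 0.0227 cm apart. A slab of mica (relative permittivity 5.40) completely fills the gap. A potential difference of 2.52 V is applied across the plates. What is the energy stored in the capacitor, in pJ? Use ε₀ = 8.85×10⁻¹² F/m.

28.6 pJ

A = π(7.38/2 mm)² = 4.28×10⁻⁵ m².
C = κε₀A/d = 5.40 × 8.85×10⁻¹² × 4.28×10⁻⁵ / 2.27×10⁻⁴ = 9.01×10⁻¹² F.
U = ½CV² = ½ × 9.01×10⁻¹² × (2.52)² = 2.86×10⁻¹¹ J.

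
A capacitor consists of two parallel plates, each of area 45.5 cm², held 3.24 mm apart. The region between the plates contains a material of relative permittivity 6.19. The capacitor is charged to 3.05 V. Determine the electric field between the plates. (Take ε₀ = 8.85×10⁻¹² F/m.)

0.941 kV/m

E = V/d = 3.05 / 3.24×10⁻³ = 9.41×10² V/m.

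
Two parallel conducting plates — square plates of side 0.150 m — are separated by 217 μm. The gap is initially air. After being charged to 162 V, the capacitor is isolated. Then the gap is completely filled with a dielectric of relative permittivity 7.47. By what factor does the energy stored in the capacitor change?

Isolated ⇒ Q is held fixed.
C₂ = 7.47 C₁ and U = Q²/(2C), so U₂/U₁ = C₁/C₂ = 0.134.

0.134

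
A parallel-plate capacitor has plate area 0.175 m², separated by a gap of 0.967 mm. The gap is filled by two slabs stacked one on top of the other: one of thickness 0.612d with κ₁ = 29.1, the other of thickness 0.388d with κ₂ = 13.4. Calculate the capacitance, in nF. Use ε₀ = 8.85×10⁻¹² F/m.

Stacked slabs ⇒ two capacitors in series, each with the full plate area.
C₁ = κ₁ε₀A/d₁ = 29.1 × 8.85×10⁻¹² × 0.175 / 5.92×10⁻⁴ = 7.62×10⁻⁸ F.
C₂ = κ₂ε₀A/d₂ = 13.4 × 8.85×10⁻¹² × 0.175 / 3.75×10⁻⁴ = 5.53×10⁻⁸ F.
C = (1/C₁ + 1/C₂)⁻¹ = 3.20×10⁻⁸ F.

32.0 nF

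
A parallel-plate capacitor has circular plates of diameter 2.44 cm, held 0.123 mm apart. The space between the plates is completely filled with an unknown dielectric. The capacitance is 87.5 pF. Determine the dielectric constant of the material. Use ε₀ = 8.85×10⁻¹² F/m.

κ ≈ 2.60

A = π(2.44/2 cm)² = 4.68×10⁻⁴ m².
κ = Cd/(ε₀A) = 8.75×10⁻¹¹ × 1.23×10⁻⁴ / (8.85×10⁻¹² × 4.68×10⁻⁴) = 2.60.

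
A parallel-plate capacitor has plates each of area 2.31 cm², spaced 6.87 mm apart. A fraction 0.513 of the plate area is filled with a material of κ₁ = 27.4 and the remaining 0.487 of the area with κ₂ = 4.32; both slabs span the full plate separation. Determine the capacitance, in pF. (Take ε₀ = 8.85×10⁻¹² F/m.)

A = 2.31 cm² = 2.31×10⁻⁴ m².
Side-by-side slabs ⇒ two capacitors in parallel, each spanning the full gap.
C₁ = κ₁ε₀A₁/d = 27.4 × 8.85×10⁻¹² × 1.19×10⁻⁴ / 6.87×10⁻³ = 4.18×10⁻¹² F.
C₂ = κ₂ε₀A₂/d = 4.32 × 8.85×10⁻¹² × 1.12×10⁻⁴ / 6.87×10⁻³ = 6.26×10⁻¹³ F.
C = C₁ + C₂ = 4.81×10⁻¹² F.

C ≈ 4.81 pF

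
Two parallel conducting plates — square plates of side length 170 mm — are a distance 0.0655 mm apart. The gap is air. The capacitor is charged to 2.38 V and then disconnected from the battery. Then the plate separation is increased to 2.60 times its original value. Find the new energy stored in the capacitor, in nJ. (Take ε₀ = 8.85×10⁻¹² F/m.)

A = (170 mm)² = 2.89×10⁻² m².
Initially C₁ = ε₀A/d = 8.85×10⁻¹² × 2.89×10⁻² / 6.55×10⁻⁵ = 3.90×10⁻⁹ F.
U₁ = 1.11×10⁻⁸ J.
Isolated ⇒ Q is held fixed. C₂ = 0.385 C₁ and U = Q²/(2C), so U₂/U₁ = C₁/C₂ = 2.60.
U₂ = 2.60 × 1.11×10⁻⁸ = 2.88×10⁻⁸ J.

28.8 nJ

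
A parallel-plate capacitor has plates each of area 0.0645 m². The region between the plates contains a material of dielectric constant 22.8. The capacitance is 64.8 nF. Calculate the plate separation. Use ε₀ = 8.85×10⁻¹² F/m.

201 μm

d = κε₀A/C = 22.8 × 8.85×10⁻¹² × 6.45×10⁻² / 6.48×10⁻⁸ = 2.01×10⁻⁴ m.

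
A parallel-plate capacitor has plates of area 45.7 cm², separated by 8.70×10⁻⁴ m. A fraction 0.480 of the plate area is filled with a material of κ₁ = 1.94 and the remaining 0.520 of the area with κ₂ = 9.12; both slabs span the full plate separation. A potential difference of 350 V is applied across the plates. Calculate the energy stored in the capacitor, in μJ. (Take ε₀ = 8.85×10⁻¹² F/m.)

16.2 μJ

A = 45.7 cm² = 4.57×10⁻³ m².
Side-by-side slabs ⇒ two capacitors in parallel, each spanning the full gap.
C₁ = κ₁ε₀A₁/d = 1.94 × 8.85×10⁻¹² × 2.19×10⁻³ / 8.70×10⁻⁴ = 4.33×10⁻¹¹ F.
C₂ = κ₂ε₀A₂/d = 9.12 × 8.85×10⁻¹² × 2.38×10⁻³ / 8.70×10⁻⁴ = 2.20×10⁻¹⁰ F.
C = C₁ + C₂ = 2.64×10⁻¹⁰ F.
U = ½CV² = ½ × 2.64×10⁻¹⁰ × (350)² = 1.62×10⁻⁵ J.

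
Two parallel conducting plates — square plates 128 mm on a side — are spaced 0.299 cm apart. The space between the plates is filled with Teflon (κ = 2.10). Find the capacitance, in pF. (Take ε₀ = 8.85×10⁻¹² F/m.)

A = (128 mm)² = 1.64×10⁻² m².
C = κε₀A/d = 2.10 × 8.85×10⁻¹² × 1.64×10⁻² / 2.99×10⁻³ = 1.02×10⁻¹⁰ F.

102 pF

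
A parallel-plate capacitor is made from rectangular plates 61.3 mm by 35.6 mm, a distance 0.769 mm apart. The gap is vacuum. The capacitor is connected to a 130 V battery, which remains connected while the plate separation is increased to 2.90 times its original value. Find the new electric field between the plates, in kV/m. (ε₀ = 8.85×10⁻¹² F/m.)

E ≈ 58.3 kV/m

A = 61.3 × 35.6 mm² = 2.18×10⁻³ m².
Initially C₁ = ε₀A/d = 8.85×10⁻¹² × 2.18×10⁻³ / 7.69×10⁻⁴ = 2.51×10⁻¹¹ F.
E₁ = 1.69×10⁵ V/m.
Battery connected ⇒ V is held fixed. E = V/d, so E₂/E₁ = d₁/d₂ = 0.345.
E₂ = 0.345 × 1.69×10⁵ = 5.83×10⁴ V/m.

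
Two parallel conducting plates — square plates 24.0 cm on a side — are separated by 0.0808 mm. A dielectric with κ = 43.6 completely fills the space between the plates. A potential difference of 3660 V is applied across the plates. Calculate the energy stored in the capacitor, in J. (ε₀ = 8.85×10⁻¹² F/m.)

U ≈ 1.84 J

A = (24.0 cm)² = 5.76×10⁻² m².
C = κε₀A/d = 43.6 × 8.85×10⁻¹² × 5.76×10⁻² / 8.08×10⁻⁵ = 2.75×10⁻⁷ F.
U = ½CV² = ½ × 2.75×10⁻⁷ × (3660)² = 1.84 J.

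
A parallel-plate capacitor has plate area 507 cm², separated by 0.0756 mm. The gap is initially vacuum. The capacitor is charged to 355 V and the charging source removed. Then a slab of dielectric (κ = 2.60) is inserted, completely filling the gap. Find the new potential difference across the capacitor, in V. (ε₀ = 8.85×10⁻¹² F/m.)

A = 507 cm² = 5.07×10⁻² m².
Initially C₁ = ε₀A/d = 8.85×10⁻¹² × 5.07×10⁻² / 7.56×10⁻⁵ = 5.94×10⁻⁹ F.
V₁ = 3.55×10² V.
Isolated ⇒ Q is held fixed. C₂ = 2.60 C₁ and V = Q/C, so V₂/V₁ = C₁/C₂ = 0.385.
V₂ = 0.385 × 3.55×10² = 1.37×10² V.

137 V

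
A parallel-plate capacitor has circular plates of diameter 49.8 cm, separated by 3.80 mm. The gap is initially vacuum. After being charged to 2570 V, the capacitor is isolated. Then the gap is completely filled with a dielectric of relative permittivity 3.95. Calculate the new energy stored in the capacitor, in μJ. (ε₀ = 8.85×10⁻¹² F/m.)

379 μJ

A = π(49.8/2 cm)² = 0.195 m².
Initially C₁ = ε₀A/d = 8.85×10⁻¹² × 0.195 / 3.80×10⁻³ = 4.54×10⁻¹⁰ F.
U₁ = 1.50×10⁻³ J.
Isolated ⇒ Q is held fixed. C₂ = 3.95 C₁ and U = Q²/(2C), so U₂/U₁ = C₁/C₂ = 0.253.
U₂ = 0.253 × 1.50×10⁻³ = 3.79×10⁻⁴ J.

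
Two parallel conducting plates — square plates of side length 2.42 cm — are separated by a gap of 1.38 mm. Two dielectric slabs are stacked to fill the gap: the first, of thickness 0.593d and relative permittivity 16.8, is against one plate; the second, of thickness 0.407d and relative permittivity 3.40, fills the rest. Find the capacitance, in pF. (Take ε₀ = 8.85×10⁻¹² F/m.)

A = (2.42 cm)² = 5.86×10⁻⁴ m².
Stacked slabs ⇒ two capacitors in series, each with the full plate area.
C₁ = κ₁ε₀A/d₁ = 16.8 × 8.85×10⁻¹² × 5.86×10⁻⁴ / 8.18×10⁻⁴ = 1.06×10⁻¹⁰ F.
C₂ = κ₂ε₀A/d₂ = 3.40 × 8.85×10⁻¹² × 5.86×10⁻⁴ / 5.62×10⁻⁴ = 3.14×10⁻¹¹ F.
C = (1/C₁ + 1/C₂)⁻¹ = 2.42×10⁻¹¹ F.

24.2 pF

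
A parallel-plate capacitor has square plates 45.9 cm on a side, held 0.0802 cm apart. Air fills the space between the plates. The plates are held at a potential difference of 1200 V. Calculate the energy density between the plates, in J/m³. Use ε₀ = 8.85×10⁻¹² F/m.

9.91 J/m³

E = V/d = 1200 / 8.02×10⁻⁴ = 1.50×10⁶ V/m.
u = ½ε₀E² = ½ × 8.85×10⁻¹² × (1.50×10⁶)² = 9.91 J/m³.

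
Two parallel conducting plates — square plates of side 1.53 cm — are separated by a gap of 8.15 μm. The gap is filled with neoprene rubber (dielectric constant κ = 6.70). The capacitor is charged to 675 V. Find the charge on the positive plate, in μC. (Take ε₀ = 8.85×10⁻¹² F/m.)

A = (1.53 cm)² = 2.34×10⁻⁴ m².
C = κε₀A/d = 6.70 × 8.85×10⁻¹² × 2.34×10⁻⁴ / 8.15×10⁻⁶ = 1.70×10⁻⁹ F.
Q = CV = 1.70×10⁻⁹ × 675 = 1.15×10⁻⁶ C.

Q ≈ 1.15 μC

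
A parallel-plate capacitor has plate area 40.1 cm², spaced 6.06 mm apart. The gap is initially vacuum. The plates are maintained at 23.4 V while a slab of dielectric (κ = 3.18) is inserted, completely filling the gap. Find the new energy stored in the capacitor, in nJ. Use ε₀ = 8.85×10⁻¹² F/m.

U ≈ 5.10 nJ

A = 40.1 cm² = 4.01×10⁻³ m².
Initially C₁ = ε₀A/d = 8.85×10⁻¹² × 4.01×10⁻³ / 6.06×10⁻³ = 5.86×10⁻¹² F.
U₁ = 1.60×10⁻⁹ J.
Battery connected ⇒ V is held fixed. C₂ = 3.18 C₁ and U = ½CV², so U₂/U₁ = C₂/C₁ = 3.18.
U₂ = 3.18 × 1.60×10⁻⁹ = 5.10×10⁻⁹ J.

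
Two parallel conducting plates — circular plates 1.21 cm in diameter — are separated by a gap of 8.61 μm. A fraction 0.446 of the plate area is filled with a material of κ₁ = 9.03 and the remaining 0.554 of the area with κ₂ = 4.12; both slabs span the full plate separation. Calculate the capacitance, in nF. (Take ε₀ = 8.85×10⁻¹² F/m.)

A = π(1.21/2 cm)² = 1.15×10⁻⁴ m².
Side-by-side slabs ⇒ two capacitors in parallel, each spanning the full gap.
C₁ = κ₁ε₀A₁/d = 9.03 × 8.85×10⁻¹² × 5.13×10⁻⁵ / 8.61×10⁻⁶ = 4.76×10⁻¹⁰ F.
C₂ = κ₂ε₀A₂/d = 4.12 × 8.85×10⁻¹² × 6.37×10⁻⁵ / 8.61×10⁻⁶ = 2.70×10⁻¹⁰ F.
C = C₁ + C₂ = 7.46×10⁻¹⁰ F.

0.746 nF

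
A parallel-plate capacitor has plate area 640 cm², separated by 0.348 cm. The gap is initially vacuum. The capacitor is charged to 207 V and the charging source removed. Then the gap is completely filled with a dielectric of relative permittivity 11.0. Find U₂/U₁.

0.0909

Isolated ⇒ Q is held fixed.
C₂ = 11.0 C₁ and U = Q²/(2C), so U₂/U₁ = C₁/C₂ = 0.0909.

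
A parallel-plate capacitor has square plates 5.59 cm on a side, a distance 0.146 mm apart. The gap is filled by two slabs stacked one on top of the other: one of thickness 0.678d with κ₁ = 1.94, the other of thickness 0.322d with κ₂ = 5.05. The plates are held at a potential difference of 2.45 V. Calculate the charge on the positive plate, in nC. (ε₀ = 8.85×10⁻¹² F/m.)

A = (5.59 cm)² = 3.12×10⁻³ m².
Stacked slabs ⇒ two capacitors in series, each with the full plate area.
C₁ = κ₁ε₀A/d₁ = 1.94 × 8.85×10⁻¹² × 3.12×10⁻³ / 9.90×10⁻⁵ = 5.42×10⁻¹⁰ F.
C₂ = κ₂ε₀A/d₂ = 5.05 × 8.85×10⁻¹² × 3.12×10⁻³ / 4.70×10⁻⁵ = 2.97×10⁻⁹ F.
C = (1/C₁ + 1/C₂)⁻¹ = 4.58×10⁻¹⁰ F.
Q = CV = 4.58×10⁻¹⁰ × 2.45 = 1.12×10⁻⁹ C.

Q ≈ 1.12 nC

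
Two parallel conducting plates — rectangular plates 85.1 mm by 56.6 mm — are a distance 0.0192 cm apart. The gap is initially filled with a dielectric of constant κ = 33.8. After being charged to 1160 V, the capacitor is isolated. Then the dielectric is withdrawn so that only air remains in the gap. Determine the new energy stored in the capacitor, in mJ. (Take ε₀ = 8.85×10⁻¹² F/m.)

U ≈ 171 mJ

A = 85.1 × 56.6 mm² = 4.82×10⁻³ m².
Initially C₁ = κε₀A/d = 33.8 × 8.85×10⁻¹² × 4.82×10⁻³ / 1.92×10⁻⁴ = 7.50×10⁻⁹ F.
U₁ = 5.05×10⁻³ J.
Isolated ⇒ Q is held fixed. C₂ = 0.0296 C₁ and U = Q²/(2C), so U₂/U₁ = C₁/C₂ = 33.8.
U₂ = 33.8 × 5.05×10⁻³ = 0.171 J.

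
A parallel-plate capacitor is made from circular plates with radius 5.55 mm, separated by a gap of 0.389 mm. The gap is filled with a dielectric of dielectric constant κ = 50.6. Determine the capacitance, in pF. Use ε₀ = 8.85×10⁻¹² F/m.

A = π(5.55 mm)² = 9.68×10⁻⁵ m².
C = κε₀A/d = 50.6 × 8.85×10⁻¹² × 9.68×10⁻⁵ / 3.89×10⁻⁴ = 1.11×10⁻¹⁰ F.

111 pF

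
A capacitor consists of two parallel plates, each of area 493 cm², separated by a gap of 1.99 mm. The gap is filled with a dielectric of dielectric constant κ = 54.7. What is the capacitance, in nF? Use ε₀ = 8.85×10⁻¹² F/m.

12.0 nF

A = 493 cm² = 4.93×10⁻² m².
C = κε₀A/d = 54.7 × 8.85×10⁻¹² × 4.93×10⁻² / 1.99×10⁻³ = 1.20×10⁻⁸ F.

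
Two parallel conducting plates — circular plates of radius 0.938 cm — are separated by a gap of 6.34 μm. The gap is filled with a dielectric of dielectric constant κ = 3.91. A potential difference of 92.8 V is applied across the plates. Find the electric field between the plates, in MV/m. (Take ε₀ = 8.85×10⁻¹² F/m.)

E = V/d = 92.8 / 6.34×10⁻⁶ = 1.46×10⁷ V/m.

E ≈ 14.6 MV/m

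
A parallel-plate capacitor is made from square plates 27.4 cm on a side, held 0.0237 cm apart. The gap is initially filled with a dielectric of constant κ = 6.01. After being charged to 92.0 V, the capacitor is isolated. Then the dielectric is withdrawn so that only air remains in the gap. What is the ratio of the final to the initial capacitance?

C₂/C₁ ≈ 0.166

C = κε₀A/d scales with κ, so C₂/C₁ = 1/κ = 1/6.01 = 0.166.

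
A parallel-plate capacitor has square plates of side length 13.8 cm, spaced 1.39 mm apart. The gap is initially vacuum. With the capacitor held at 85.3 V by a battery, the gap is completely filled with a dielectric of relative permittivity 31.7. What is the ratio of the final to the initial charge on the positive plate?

Battery connected ⇒ V is held fixed.
C₂ = 31.7 C₁ and Q = CV, so Q₂/Q₁ = C₂/C₁ = 31.7.

Q₂/Q₁ ≈ 31.7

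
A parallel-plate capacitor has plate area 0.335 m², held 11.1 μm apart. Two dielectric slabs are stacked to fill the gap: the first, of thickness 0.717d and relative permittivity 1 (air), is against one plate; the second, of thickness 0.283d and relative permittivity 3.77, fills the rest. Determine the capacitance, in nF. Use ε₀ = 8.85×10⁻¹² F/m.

Stacked slabs ⇒ two capacitors in series, each with the full plate area.
C₁ = κ₁ε₀A/d₁ = 1.00 × 8.85×10⁻¹² × 0.335 / 7.96×10⁻⁶ = 3.73×10⁻⁷ F.
C₂ = κ₂ε₀A/d₂ = 3.77 × 8.85×10⁻¹² × 0.335 / 3.14×10⁻⁶ = 3.56×10⁻⁶ F.
C = (1/C₁ + 1/C₂)⁻¹ = 3.37×10⁻⁷ F.

337 nF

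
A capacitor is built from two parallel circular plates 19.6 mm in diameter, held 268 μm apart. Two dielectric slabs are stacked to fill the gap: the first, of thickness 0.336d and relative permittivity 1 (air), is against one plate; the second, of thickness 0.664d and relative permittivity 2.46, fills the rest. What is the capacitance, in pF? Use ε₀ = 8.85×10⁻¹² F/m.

16.4 pF

A = π(19.6/2 mm)² = 3.02×10⁻⁴ m².
Stacked slabs ⇒ two capacitors in series, each with the full plate area.
C₁ = κ₁ε₀A/d₁ = 1.00 × 8.85×10⁻¹² × 3.02×10⁻⁴ / 9.00×10⁻⁵ = 2.97×10⁻¹¹ F.
C₂ = κ₂ε₀A/d₂ = 2.46 × 8.85×10⁻¹² × 3.02×10⁻⁴ / 1.78×10⁻⁴ = 3.69×10⁻¹¹ F.
C = (1/C₁ + 1/C₂)⁻¹ = 1.64×10⁻¹¹ F.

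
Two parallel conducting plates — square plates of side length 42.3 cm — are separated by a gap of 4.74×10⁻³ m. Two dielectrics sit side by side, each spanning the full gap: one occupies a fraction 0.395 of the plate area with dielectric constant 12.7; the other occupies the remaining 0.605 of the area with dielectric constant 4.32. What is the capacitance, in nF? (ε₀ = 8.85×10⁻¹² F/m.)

C ≈ 2.55 nF

A = (42.3 cm)² = 0.179 m².
Side-by-side slabs ⇒ two capacitors in parallel, each spanning the full gap.
C₁ = κ₁ε₀A₁/d = 12.7 × 8.85×10⁻¹² × 7.07×10⁻² / 4.74×10⁻³ = 1.68×10⁻⁹ F.
C₂ = κ₂ε₀A₂/d = 4.32 × 8.85×10⁻¹² × 0.108 / 4.74×10⁻³ = 8.73×10⁻¹⁰ F.
C = C₁ + C₂ = 2.55×10⁻⁹ F.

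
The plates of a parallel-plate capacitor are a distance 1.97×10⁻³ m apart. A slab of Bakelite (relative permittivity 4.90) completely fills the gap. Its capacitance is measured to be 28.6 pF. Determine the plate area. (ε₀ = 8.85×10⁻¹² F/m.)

A = Cd/(κε₀) = 2.86×10⁻¹¹ × 1.97×10⁻³ / (4.90 × 8.85×10⁻¹²) = 1.30×10⁻³ m².

A ≈ 13.0 cm²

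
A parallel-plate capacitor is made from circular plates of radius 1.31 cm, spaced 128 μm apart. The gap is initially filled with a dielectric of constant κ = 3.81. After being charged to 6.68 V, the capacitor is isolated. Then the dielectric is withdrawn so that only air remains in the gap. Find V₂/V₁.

Isolated ⇒ Q is held fixed.
C₂ = 0.262 C₁ and V = Q/C, so V₂/V₁ = C₁/C₂ = 3.81.

V₂/V₁ ≈ 3.81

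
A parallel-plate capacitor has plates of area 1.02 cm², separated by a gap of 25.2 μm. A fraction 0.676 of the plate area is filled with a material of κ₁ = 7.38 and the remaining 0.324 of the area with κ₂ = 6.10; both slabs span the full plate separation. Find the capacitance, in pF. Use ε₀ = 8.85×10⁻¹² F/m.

250 pF

A = 1.02 cm² = 1.02×10⁻⁴ m².
Side-by-side slabs ⇒ two capacitors in parallel, each spanning the full gap.
C₁ = κ₁ε₀A₁/d = 7.38 × 8.85×10⁻¹² × 6.90×10⁻⁵ / 2.52×10⁻⁵ = 1.79×10⁻¹⁰ F.
C₂ = κ₂ε₀A₂/d = 6.10 × 8.85×10⁻¹² × 3.30×10⁻⁵ / 2.52×10⁻⁵ = 7.08×10⁻¹¹ F.
C = C₁ + C₂ = 2.50×10⁻¹⁰ F.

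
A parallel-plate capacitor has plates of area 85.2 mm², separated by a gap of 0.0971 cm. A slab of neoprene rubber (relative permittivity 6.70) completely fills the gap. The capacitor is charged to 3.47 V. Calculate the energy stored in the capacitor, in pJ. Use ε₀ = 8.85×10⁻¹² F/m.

31.3 pJ

A = 85.2 mm² = 8.52×10⁻⁵ m².
C = κε₀A/d = 6.70 × 8.85×10⁻¹² × 8.52×10⁻⁵ / 9.71×10⁻⁴ = 5.20×10⁻¹² F.
U = ½CV² = ½ × 5.20×10⁻¹² × (3.47)² = 3.13×10⁻¹¹ J.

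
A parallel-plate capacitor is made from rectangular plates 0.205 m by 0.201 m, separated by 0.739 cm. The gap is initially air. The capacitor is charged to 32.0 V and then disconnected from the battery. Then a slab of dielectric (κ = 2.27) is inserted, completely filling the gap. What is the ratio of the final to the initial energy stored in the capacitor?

U₂/U₁ ≈ 0.441

Isolated ⇒ Q is held fixed.
C₂ = 2.27 C₁ and U = Q²/(2C), so U₂/U₁ = C₁/C₂ = 0.441.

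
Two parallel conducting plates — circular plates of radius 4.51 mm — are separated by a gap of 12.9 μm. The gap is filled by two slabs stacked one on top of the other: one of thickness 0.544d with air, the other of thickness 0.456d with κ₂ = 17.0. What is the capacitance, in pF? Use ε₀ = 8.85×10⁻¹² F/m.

C ≈ 76.8 pF

A = π(4.51 mm)² = 6.39×10⁻⁵ m².
Stacked slabs ⇒ two capacitors in series, each with the full plate area.
C₁ = κ₁ε₀A/d₁ = 1.00 × 8.85×10⁻¹² × 6.39×10⁻⁵ / 7.02×10⁻⁶ = 8.06×10⁻¹¹ F.
C₂ = κ₂ε₀A/d₂ = 17.0 × 8.85×10⁻¹² × 6.39×10⁻⁵ / 5.88×10⁻⁶ = 1.63×10⁻⁹ F.
C = (1/C₁ + 1/C₂)⁻¹ = 7.68×10⁻¹¹ F.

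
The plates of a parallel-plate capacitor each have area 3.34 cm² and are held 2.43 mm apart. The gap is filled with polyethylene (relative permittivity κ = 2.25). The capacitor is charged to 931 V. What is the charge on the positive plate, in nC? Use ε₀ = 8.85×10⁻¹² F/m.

A = 3.34 cm² = 3.34×10⁻⁴ m².
C = κε₀A/d = 2.25 × 8.85×10⁻¹² × 3.34×10⁻⁴ / 2.43×10⁻³ = 2.74×10⁻¹² F.
Q = CV = 2.74×10⁻¹² × 931 = 2.55×10⁻⁹ C.

2.55 nC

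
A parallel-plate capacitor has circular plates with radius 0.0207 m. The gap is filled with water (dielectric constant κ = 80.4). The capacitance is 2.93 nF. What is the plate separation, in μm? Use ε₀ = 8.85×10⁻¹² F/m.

A = π(0.0207 m)² = 1.35×10⁻³ m².
d = κε₀A/C = 80.4 × 8.85×10⁻¹² × 1.35×10⁻³ / 2.93×10⁻⁹ = 3.27×10⁻⁴ m.

d ≈ 327 μm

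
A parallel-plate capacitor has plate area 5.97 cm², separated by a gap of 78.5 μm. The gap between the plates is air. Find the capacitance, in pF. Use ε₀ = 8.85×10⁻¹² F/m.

A = 5.97 cm² = 5.97×10⁻⁴ m².
C = ε₀A/d = 8.85×10⁻¹² × 5.97×10⁻⁴ / 7.85×10⁻⁵ = 6.73×10⁻¹¹ F.

67.3 pF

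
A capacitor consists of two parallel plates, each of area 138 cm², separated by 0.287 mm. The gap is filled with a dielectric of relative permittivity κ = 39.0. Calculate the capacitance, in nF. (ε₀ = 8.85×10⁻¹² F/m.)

16.6 nF

A = 138 cm² = 1.38×10⁻² m².
C = κε₀A/d = 39.0 × 8.85×10⁻¹² × 1.38×10⁻² / 2.87×10⁻⁴ = 1.66×10⁻⁸ F.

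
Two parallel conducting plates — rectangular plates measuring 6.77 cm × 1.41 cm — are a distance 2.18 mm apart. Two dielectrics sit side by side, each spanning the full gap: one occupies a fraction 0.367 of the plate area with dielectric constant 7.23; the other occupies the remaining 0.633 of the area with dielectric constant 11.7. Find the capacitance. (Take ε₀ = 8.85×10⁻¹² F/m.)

C ≈ 39.0 pF

A = 6.77 × 1.41 cm² = 9.55×10⁻⁴ m².
Side-by-side slabs ⇒ two capacitors in parallel, each spanning the full gap.
C₁ = κ₁ε₀A₁/d = 7.23 × 8.85×10⁻¹² × 3.50×10⁻⁴ / 2.18×10⁻³ = 1.03×10⁻¹¹ F.
C₂ = κ₂ε₀A₂/d = 11.7 × 8.85×10⁻¹² × 6.04×10⁻⁴ / 2.18×10⁻³ = 2.87×10⁻¹¹ F.
C = C₁ + C₂ = 3.90×10⁻¹¹ F.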